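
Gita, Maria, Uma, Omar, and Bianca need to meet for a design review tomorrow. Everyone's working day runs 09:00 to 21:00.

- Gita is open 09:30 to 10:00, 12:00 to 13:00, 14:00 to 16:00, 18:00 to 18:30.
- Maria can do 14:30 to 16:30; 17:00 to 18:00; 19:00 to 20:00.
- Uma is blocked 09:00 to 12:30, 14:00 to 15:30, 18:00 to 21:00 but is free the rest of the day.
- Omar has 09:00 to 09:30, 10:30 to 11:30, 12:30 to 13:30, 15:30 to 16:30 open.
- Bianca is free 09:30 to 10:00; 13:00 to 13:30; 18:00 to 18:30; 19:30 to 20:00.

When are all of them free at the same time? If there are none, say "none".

Gita free: 09:30-10:00, 12:00-13:00, 14:00-16:00, 18:00-18:30.
Maria free: 14:30-16:30, 17:00-18:00, 19:00-20:00.
Uma free: 12:30-14:00, 15:30-18:00 (invert busy blocks within the working day).
Omar free: 09:00-09:30, 10:30-11:30, 12:30-13:30, 15:30-16:30.
Bianca free: 09:30-10:00, 13:00-13:30, 18:00-18:30, 19:30-20:00.
Gita ∩ Maria: 14:30-16:00.
Gita ∩ Maria ∩ Uma: 15:30-16:00.
Gita ∩ Maria ∩ Uma ∩ Omar: 15:30-16:00.
Gita ∩ Maria ∩ Uma ∩ Omar ∩ Bianca: ∅.
There is no time when everyone is free.

none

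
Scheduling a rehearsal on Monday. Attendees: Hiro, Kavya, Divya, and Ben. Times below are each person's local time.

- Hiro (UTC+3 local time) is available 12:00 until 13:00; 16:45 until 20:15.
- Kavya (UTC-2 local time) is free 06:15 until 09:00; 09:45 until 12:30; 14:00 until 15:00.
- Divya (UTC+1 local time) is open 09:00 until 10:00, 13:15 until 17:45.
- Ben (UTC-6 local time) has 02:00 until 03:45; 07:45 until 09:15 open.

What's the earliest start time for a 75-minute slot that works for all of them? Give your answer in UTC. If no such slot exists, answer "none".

none

Hiro in UTC: 09:00-10:00, 13:45-17:15 (subtract 3h to convert from UTC+3).
Kavya in UTC: 08:15-11:00, 11:45-14:30, 16:00-17:00 (add 2h to convert from UTC-2).
Divya in UTC: 08:00-09:00, 12:15-16:45 (subtract 1h to convert from UTC+1).
Ben in UTC: 08:00-09:45, 13:45-15:15 (add 6h to convert from UTC-6).
Hiro ∩ Kavya: 09:00-10:00, 13:45-14:30, 16:00-17:00.
Hiro ∩ Kavya ∩ Divya: 13:45-14:30, 16:00-16:45.
Hiro ∩ Kavya ∩ Divya ∩ Ben: 13:45-14:30.
No common window is at least 75 minutes long.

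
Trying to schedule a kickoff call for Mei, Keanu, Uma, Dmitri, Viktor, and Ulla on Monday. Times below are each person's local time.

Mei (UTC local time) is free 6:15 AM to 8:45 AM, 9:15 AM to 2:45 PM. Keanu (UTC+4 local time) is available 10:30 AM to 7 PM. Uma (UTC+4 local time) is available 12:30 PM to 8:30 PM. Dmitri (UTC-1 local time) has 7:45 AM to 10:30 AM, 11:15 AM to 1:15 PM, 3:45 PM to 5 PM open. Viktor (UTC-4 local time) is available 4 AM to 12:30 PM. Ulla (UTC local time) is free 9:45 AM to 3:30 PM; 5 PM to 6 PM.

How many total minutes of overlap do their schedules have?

Mei in UTC: 06:15-08:45, 09:15-14:45.
Keanu in UTC: 06:30-15:00 (subtract 4h to convert from UTC+4).
Uma in UTC: 08:30-16:30 (subtract 4h to convert from UTC+4).
Dmitri in UTC: 08:45-11:30, 12:15-14:15, 16:45-18:00 (add 1h to convert from UTC-1).
Viktor in UTC: 08:00-16:30 (add 4h to convert from UTC-4).
Ulla in UTC: 09:45-15:30, 17:00-18:00.
Mei ∩ Keanu: 06:30-08:45, 09:15-14:45.
Mei ∩ Keanu ∩ Uma: 08:30-08:45, 09:15-14:45.
Mei ∩ Keanu ∩ Uma ∩ Dmitri: 09:15-11:30, 12:15-14:15.
Mei ∩ Keanu ∩ Uma ∩ Dmitri ∩ Viktor: 09:15-11:30, 12:15-14:15.
Mei ∩ Keanu ∩ Uma ∩ Dmitri ∩ Viktor ∩ Ulla: 09:45-11:30, 12:15-14:15.
Summing the common windows: 105 + 120 = 225 minutes.

225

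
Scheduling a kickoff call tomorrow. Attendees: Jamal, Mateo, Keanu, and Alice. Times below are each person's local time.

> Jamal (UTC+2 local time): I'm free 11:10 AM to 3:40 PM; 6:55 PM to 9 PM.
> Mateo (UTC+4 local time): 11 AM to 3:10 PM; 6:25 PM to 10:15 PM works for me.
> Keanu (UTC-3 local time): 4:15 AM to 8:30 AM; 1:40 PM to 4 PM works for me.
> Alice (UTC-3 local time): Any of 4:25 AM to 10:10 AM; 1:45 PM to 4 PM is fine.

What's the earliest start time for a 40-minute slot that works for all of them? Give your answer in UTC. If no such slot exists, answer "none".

09:10

Jamal in UTC: 09:10-13:40, 16:55-19:00 (subtract 2h to convert from UTC+2).
Mateo in UTC: 07:00-11:10, 14:25-18:15 (subtract 4h to convert from UTC+4).
Keanu in UTC: 07:15-11:30, 16:40-19:00 (add 3h to convert from UTC-3).
Alice in UTC: 07:25-13:10, 16:45-19:00 (add 3h to convert from UTC-3).
Jamal ∩ Mateo: 09:10-11:10, 16:55-18:15.
Jamal ∩ Mateo ∩ Keanu: 09:10-11:10, 16:55-18:15.
Jamal ∩ Mateo ∩ Keanu ∩ Alice: 09:10-11:10, 16:55-18:15.
The first common window of at least 40 minutes is 09:10-11:10, so the earliest start is 09:10.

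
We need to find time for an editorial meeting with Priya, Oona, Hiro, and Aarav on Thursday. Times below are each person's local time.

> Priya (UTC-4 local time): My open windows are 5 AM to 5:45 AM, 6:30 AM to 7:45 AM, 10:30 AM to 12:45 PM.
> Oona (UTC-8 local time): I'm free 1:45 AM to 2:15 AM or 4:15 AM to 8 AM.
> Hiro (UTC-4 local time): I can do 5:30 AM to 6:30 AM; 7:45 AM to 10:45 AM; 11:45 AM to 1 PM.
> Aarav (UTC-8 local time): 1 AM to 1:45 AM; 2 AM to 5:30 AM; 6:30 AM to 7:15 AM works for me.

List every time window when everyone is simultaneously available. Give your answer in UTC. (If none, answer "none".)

14:30-14:45

Priya in UTC: 09:00-09:45, 10:30-11:45, 14:30-16:45 (add 4h to convert from UTC-4).
Oona in UTC: 09:45-10:15, 12:15-16:00 (add 8h to convert from UTC-8).
Hiro in UTC: 09:30-10:30, 11:45-14:45, 15:45-17:00 (add 4h to convert from UTC-4).
Aarav in UTC: 09:00-09:45, 10:00-13:30, 14:30-15:15 (add 8h to convert from UTC-8).
Priya ∩ Oona: 14:30-16:00.
Priya ∩ Oona ∩ Hiro: 14:30-14:45, 15:45-16:00.
Priya ∩ Oona ∩ Hiro ∩ Aarav: 14:30-14:45.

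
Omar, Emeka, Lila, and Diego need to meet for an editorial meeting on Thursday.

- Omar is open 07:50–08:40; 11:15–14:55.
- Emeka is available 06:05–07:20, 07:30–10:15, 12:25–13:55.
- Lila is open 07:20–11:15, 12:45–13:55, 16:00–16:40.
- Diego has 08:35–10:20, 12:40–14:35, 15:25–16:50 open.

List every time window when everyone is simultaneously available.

08:35-08:40, 12:45-13:55

Omar ∩ Emeka: 07:50-08:40, 12:25-13:55.
Omar ∩ Emeka ∩ Lila: 07:50-08:40, 12:45-13:55.
Omar ∩ Emeka ∩ Lila ∩ Diego: 08:35-08:40, 12:45-13:55.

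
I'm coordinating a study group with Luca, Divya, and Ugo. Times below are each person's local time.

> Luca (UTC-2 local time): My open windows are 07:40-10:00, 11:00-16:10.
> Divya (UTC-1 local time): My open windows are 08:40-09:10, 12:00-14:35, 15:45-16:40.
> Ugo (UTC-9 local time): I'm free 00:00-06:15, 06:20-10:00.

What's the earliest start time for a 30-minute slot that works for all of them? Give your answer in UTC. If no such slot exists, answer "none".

09:40

Luca in UTC: 09:40-12:00, 13:00-18:10 (add 2h to convert from UTC-2).
Divya in UTC: 09:40-10:10, 13:00-15:35, 16:45-17:40 (add 1h to convert from UTC-1).
Ugo in UTC: 09:00-15:15, 15:20-19:00 (add 9h to convert from UTC-9).
Luca ∩ Divya: 09:40-10:10, 13:00-15:35, 16:45-17:40.
Luca ∩ Divya ∩ Ugo: 09:40-10:10, 13:00-15:15, 15:20-15:35, 16:45-17:40.
The first common window of at least 30 minutes is 09:40-10:10, so the earliest start is 09:40.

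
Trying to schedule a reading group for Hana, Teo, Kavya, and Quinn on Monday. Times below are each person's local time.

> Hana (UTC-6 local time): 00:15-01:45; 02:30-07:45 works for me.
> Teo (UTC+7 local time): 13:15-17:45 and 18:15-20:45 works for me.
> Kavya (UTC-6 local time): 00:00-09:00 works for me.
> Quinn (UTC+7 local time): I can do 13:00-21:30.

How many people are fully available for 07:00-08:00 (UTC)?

Hana in UTC: 06:15-07:45, 08:30-13:45 (add 6h to convert from UTC-6).
Teo in UTC: 06:15-10:45, 11:15-13:45 (subtract 7h to convert from UTC+7).
Kavya in UTC: 06:00-15:00 (add 6h to convert from UTC-6).
Quinn in UTC: 06:00-14:30 (subtract 7h to convert from UTC+7).
Teo, Kavya, and Quinn can make the full 07:00-08:00 slot — that's 3.

3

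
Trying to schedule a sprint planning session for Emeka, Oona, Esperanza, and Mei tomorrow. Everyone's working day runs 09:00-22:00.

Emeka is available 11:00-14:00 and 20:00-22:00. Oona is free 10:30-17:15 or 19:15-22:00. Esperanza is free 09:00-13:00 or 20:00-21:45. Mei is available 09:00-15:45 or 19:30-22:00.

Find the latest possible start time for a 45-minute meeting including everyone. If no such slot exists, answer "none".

Emeka ∩ Oona: 11:00-14:00, 20:00-22:00.
Emeka ∩ Oona ∩ Esperanza: 11:00-13:00, 20:00-21:45.
Emeka ∩ Oona ∩ Esperanza ∩ Mei: 11:00-13:00, 20:00-21:45.
The last common window of at least 45 minutes is 20:00-21:45; a 45-minute meeting can start as late as 21:00 and still end by 21:45.

21:00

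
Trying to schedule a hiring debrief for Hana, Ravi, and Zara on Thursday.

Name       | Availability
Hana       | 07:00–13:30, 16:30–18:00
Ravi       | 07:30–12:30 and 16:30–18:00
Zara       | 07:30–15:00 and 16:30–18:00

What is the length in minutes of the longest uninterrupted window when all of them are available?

Hana ∩ Ravi: 07:30-12:30, 16:30-18:00.
Hana ∩ Ravi ∩ Zara: 07:30-12:30, 16:30-18:00.
The longest is 07:30-12:30 at 300 minutes.

300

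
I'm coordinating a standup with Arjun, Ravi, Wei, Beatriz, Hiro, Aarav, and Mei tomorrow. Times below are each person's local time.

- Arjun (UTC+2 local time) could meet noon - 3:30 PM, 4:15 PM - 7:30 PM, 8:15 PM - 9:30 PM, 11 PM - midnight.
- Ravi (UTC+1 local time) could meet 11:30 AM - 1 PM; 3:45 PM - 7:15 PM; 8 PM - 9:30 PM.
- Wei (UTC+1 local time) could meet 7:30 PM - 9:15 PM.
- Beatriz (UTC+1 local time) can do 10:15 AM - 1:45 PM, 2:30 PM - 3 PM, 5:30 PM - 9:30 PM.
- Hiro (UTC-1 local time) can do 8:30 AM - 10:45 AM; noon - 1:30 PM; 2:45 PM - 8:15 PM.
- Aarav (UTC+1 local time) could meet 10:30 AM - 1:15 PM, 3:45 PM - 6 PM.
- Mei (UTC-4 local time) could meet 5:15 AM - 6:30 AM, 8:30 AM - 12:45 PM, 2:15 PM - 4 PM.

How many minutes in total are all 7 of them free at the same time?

0

Arjun in UTC: 10:00-13:30, 14:15-17:30, 18:15-19:30, 21:00-22:00 (subtract 2h to convert from UTC+2).
Ravi in UTC: 10:30-12:00, 14:45-18:15, 19:00-20:30 (subtract 1h to convert from UTC+1).
Wei in UTC: 18:30-20:15 (subtract 1h to convert from UTC+1).
Beatriz in UTC: 09:15-12:45, 13:30-14:00, 16:30-20:30 (subtract 1h to convert from UTC+1).
Hiro in UTC: 09:30-11:45, 13:00-14:30, 15:45-21:15 (add 1h to convert from UTC-1).
Aarav in UTC: 09:30-12:15, 14:45-17:00 (subtract 1h to convert from UTC+1).
Mei in UTC: 09:15-10:30, 12:30-16:45, 18:15-20:00 (add 4h to convert from UTC-4).
Arjun ∩ Ravi: 10:30-12:00, 14:45-17:30, 19:00-19:30.
Arjun ∩ Ravi ∩ Wei: 19:00-19:30.
Arjun ∩ Ravi ∩ Wei ∩ Beatriz: 19:00-19:30.
Arjun ∩ Ravi ∩ Wei ∩ Beatriz ∩ Hiro: 19:00-19:30.
Arjun ∩ Ravi ∩ Wei ∩ Beatriz ∩ Hiro ∩ Aarav: ∅.
Arjun ∩ Ravi ∩ Wei ∩ Beatriz ∩ Hiro ∩ Aarav ∩ Mei: ∅.
There is no time when everyone is free.
There is no common window, so the total is 0 minutes.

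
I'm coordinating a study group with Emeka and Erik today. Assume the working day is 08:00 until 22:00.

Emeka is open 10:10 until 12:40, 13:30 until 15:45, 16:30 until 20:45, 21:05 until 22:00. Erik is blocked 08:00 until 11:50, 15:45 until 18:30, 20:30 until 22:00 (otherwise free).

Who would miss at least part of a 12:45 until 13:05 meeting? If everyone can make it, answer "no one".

Emeka free: 10:10-12:40, 13:30-15:45, 16:30-20:45, 21:05-22:00.
Erik free: 11:50-15:45, 18:30-20:30 (invert busy blocks within the working day).
Emeka: not fully free for 12:45-13:05. Erik: free for 12:45-13:05.

Emeka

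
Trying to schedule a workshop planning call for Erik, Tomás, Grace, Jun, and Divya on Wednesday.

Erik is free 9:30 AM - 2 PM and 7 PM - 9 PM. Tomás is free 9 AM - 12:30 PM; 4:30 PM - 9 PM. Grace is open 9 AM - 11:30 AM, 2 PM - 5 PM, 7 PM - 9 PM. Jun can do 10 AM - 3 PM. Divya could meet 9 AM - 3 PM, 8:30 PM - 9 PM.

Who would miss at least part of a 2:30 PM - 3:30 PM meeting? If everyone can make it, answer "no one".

Erik: not fully free for 14:30-15:30. Tomás: not fully free for 14:30-15:30. Grace: free for 14:30-15:30. Jun: not fully free for 14:30-15:30. Divya: not fully free for 14:30-15:30.

Divya, Erik, Jun, Tomás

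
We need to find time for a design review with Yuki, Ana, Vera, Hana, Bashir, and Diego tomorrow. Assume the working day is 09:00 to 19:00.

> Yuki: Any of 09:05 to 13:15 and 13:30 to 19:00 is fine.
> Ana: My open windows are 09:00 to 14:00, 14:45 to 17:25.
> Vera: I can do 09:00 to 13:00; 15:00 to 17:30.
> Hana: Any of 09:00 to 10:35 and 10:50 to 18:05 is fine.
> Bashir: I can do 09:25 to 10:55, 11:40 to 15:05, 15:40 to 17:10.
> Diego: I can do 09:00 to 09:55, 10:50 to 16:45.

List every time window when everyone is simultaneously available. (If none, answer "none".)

09:25-09:55, 10:50-10:55, 11:40-13:00, 15:00-15:05, 15:40-16:45

Yuki ∩ Ana: 09:05-13:15, 13:30-14:00, 14:45-17:25.
Yuki ∩ Ana ∩ Vera: 09:05-13:00, 15:00-17:25.
Yuki ∩ Ana ∩ Vera ∩ Hana: 09:05-10:35, 10:50-13:00, 15:00-17:25.
Yuki ∩ Ana ∩ Vera ∩ Hana ∩ Bashir: 09:25-10:35, 10:50-10:55, 11:40-13:00, 15:00-15:05, 15:40-17:10.
Yuki ∩ Ana ∩ Vera ∩ Hana ∩ Bashir ∩ Diego: 09:25-09:55, 10:50-10:55, 11:40-13:00, 15:00-15:05, 15:40-16:45.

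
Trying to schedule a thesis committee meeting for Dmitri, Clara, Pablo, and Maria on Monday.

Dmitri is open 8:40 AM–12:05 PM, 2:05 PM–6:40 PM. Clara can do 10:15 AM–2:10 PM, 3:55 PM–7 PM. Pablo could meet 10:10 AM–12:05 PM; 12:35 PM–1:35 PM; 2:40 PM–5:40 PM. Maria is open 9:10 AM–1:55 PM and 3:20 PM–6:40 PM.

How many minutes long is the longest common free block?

110

Dmitri ∩ Clara: 10:15-12:05, 14:05-14:10, 15:55-18:40.
Dmitri ∩ Clara ∩ Pablo: 10:15-12:05, 15:55-17:40.
Dmitri ∩ Clara ∩ Pablo ∩ Maria: 10:15-12:05, 15:55-17:40.
The longest is 10:15-12:05 at 110 minutes.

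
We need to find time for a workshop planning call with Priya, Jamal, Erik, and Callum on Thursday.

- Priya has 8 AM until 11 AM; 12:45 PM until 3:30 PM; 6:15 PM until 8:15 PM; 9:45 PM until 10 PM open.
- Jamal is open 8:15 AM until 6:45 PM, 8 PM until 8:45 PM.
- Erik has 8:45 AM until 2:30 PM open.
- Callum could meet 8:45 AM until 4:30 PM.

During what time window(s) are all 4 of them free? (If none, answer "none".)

Priya ∩ Jamal: 08:15-11:00, 12:45-15:30, 18:15-18:45, 20:00-20:15.
Priya ∩ Jamal ∩ Erik: 08:45-11:00, 12:45-14:30.
Priya ∩ Jamal ∩ Erik ∩ Callum: 08:45-11:00, 12:45-14:30.

08:45-11:00, 12:45-14:30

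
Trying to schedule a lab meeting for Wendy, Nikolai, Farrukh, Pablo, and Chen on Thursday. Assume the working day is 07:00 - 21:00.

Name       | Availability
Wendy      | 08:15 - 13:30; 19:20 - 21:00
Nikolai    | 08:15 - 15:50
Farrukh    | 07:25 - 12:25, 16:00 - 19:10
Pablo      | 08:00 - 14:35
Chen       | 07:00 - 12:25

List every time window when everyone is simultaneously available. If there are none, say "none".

08:15-12:25

Wendy ∩ Nikolai: 08:15-13:30.
Wendy ∩ Nikolai ∩ Farrukh: 08:15-12:25.
Wendy ∩ Nikolai ∩ Farrukh ∩ Pablo: 08:15-12:25.
Wendy ∩ Nikolai ∩ Farrukh ∩ Pablo ∩ Chen: 08:15-12:25.
Those are the intersection windows.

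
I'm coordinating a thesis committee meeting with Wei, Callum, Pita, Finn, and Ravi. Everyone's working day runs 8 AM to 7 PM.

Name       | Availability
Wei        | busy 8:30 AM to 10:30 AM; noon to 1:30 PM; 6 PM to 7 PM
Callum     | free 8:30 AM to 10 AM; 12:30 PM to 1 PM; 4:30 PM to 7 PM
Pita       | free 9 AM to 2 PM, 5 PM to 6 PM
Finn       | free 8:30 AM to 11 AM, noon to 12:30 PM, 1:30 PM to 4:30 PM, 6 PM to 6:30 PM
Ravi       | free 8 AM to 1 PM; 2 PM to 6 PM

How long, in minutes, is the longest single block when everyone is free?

Wei free: 08:00-08:30, 10:30-12:00, 13:30-18:00 (invert busy blocks within the working day).
Callum free: 08:30-10:00, 12:30-13:00, 16:30-19:00.
Pita free: 09:00-14:00, 17:00-18:00.
Finn free: 08:30-11:00, 12:00-12:30, 13:30-16:30, 18:00-18:30.
Ravi free: 08:00-13:00, 14:00-18:00.
Wei ∩ Callum: 16:30-18:00.
Wei ∩ Callum ∩ Pita: 17:00-18:00.
Wei ∩ Callum ∩ Pita ∩ Finn: ∅.
Wei ∩ Callum ∩ Pita ∩ Finn ∩ Ravi: ∅.
There is no time when everyone is free.
No common window exists, so the longest block is 0 minutes.

0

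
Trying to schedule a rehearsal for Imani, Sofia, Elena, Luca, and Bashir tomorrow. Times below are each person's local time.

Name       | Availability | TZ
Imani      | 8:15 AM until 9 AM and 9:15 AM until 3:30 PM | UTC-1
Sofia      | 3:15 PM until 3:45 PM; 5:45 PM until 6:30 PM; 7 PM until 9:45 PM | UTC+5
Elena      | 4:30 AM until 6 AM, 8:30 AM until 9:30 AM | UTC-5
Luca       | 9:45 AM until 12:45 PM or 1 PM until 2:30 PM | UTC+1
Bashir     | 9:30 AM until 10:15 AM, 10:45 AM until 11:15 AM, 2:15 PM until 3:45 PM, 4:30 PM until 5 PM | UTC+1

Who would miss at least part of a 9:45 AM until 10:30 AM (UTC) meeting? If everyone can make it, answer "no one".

Imani in UTC: 09:15-10:00, 10:15-16:30 (add 1h to convert from UTC-1).
Sofia in UTC: 10:15-10:45, 12:45-13:30, 14:00-16:45 (subtract 5h to convert from UTC+5).
Elena in UTC: 09:30-11:00, 13:30-14:30 (add 5h to convert from UTC-5).
Luca in UTC: 08:45-11:45, 12:00-13:30 (subtract 1h to convert from UTC+1).
Bashir in UTC: 08:30-09:15, 09:45-10:15, 13:15-14:45, 15:30-16:00 (subtract 1h to convert from UTC+1).
Imani: not fully free for 09:45-10:30. Sofia: not fully free for 09:45-10:30. Elena: free for 09:45-10:30. Luca: free for 09:45-10:30. Bashir: not fully free for 09:45-10:30.

Bashir, Imani, Sofia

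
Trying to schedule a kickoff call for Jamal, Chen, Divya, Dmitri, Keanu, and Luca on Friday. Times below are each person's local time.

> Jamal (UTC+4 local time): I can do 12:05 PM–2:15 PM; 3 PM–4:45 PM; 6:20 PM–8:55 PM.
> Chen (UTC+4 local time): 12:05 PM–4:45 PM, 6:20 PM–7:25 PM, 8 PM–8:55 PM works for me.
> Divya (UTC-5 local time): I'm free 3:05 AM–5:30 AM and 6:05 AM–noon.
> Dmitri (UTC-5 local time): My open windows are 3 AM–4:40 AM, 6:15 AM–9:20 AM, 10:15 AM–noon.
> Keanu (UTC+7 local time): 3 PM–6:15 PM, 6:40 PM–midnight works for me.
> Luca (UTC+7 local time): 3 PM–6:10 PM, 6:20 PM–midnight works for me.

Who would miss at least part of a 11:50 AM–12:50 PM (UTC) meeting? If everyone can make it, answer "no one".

Chen, Jamal

Jamal in UTC: 08:05-10:15, 11:00-12:45, 14:20-16:55 (subtract 4h to convert from UTC+4).
Chen in UTC: 08:05-12:45, 14:20-15:25, 16:00-16:55 (subtract 4h to convert from UTC+4).
Divya in UTC: 08:05-10:30, 11:05-17:00 (add 5h to convert from UTC-5).
Dmitri in UTC: 08:00-09:40, 11:15-14:20, 15:15-17:00 (add 5h to convert from UTC-5).
Keanu in UTC: 08:00-11:15, 11:40-17:00 (subtract 7h to convert from UTC+7).
Luca in UTC: 08:00-11:10, 11:20-17:00 (subtract 7h to convert from UTC+7).
Jamal: not fully free for 11:50-12:50. Chen: not fully free for 11:50-12:50. Divya: free for 11:50-12:50. Dmitri: free for 11:50-12:50. Keanu: free for 11:50-12:50. Luca: free for 11:50-12:50.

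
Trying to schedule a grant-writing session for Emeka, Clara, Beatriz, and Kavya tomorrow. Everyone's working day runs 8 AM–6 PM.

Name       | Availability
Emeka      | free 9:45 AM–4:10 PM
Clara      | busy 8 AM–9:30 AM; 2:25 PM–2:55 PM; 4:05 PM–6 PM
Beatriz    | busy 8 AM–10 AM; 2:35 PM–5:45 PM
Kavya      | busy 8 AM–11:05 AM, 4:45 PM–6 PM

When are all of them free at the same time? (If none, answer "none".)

11:05-14:25

Emeka free: 09:45-16:10.
Clara free: 09:30-14:25, 14:55-16:05 (invert busy blocks within the working day).
Beatriz free: 10:00-14:35, 17:45-18:00 (invert busy blocks within the working day).
Kavya free: 11:05-16:45 (invert busy blocks within the working day).
Emeka ∩ Clara: 09:45-14:25, 14:55-16:05.
Emeka ∩ Clara ∩ Beatriz: 10:00-14:25.
Emeka ∩ Clara ∩ Beatriz ∩ Kavya: 11:05-14:25.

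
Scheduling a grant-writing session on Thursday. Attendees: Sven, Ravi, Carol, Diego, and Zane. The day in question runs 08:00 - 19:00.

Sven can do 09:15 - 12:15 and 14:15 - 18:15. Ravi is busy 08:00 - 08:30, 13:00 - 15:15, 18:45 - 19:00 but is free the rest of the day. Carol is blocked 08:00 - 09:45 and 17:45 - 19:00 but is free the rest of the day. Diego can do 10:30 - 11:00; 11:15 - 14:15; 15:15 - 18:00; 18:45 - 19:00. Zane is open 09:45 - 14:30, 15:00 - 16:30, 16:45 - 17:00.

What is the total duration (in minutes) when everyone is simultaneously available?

Sven free: 09:15-12:15, 14:15-18:15.
Ravi free: 08:30-13:00, 15:15-18:45 (invert busy blocks within the working day).
Carol free: 09:45-17:45 (invert busy blocks within the working day).
Diego free: 10:30-11:00, 11:15-14:15, 15:15-18:00, 18:45-19:00.
Zane free: 09:45-14:30, 15:00-16:30, 16:45-17:00.
Sven ∩ Ravi: 09:15-12:15, 15:15-18:15.
Sven ∩ Ravi ∩ Carol: 09:45-12:15, 15:15-17:45.
Sven ∩ Ravi ∩ Carol ∩ Diego: 10:30-11:00, 11:15-12:15, 15:15-17:45.
Sven ∩ Ravi ∩ Carol ∩ Diego ∩ Zane: 10:30-11:00, 11:15-12:15, 15:15-16:30, 16:45-17:00.
So the common availability across everyone is 10:30-11:00, 11:15-12:15, 15:15-16:30, 16:45-17:00.
Summing the common windows: 30 + 60 + 75 + 15 = 180 minutes.

180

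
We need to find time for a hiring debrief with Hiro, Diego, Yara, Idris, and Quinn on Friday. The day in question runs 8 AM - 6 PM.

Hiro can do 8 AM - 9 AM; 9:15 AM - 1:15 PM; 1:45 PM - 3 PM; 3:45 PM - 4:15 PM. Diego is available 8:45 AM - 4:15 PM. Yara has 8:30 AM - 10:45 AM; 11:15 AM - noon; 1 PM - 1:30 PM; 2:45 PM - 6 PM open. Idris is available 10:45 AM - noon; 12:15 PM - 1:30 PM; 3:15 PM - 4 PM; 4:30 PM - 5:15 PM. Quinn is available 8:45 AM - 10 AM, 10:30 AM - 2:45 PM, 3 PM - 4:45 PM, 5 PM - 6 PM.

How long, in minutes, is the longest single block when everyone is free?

45

Hiro ∩ Diego: 08:45-09:00, 09:15-13:15, 13:45-15:00, 15:45-16:15.
Hiro ∩ Diego ∩ Yara: 08:45-09:00, 09:15-10:45, 11:15-12:00, 13:00-13:15, 14:45-15:00, 15:45-16:15.
Hiro ∩ Diego ∩ Yara ∩ Idris: 11:15-12:00, 13:00-13:15, 15:45-16:00.
Hiro ∩ Diego ∩ Yara ∩ Idris ∩ Quinn: 11:15-12:00, 13:00-13:15, 15:45-16:00.
The longest is 11:15-12:00 at 45 minutes.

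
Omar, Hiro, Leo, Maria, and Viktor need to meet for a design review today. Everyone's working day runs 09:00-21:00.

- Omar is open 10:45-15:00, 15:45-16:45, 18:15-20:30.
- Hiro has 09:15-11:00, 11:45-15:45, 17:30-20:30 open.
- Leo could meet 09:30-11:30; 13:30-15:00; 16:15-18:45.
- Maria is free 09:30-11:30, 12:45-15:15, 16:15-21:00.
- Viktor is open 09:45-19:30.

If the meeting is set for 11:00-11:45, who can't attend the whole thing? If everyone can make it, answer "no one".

Omar: free for 11:00-11:45. Hiro: not fully free for 11:00-11:45. Leo: not fully free for 11:00-11:45. Maria: not fully free for 11:00-11:45. Viktor: free for 11:00-11:45.

Hiro, Leo, Maria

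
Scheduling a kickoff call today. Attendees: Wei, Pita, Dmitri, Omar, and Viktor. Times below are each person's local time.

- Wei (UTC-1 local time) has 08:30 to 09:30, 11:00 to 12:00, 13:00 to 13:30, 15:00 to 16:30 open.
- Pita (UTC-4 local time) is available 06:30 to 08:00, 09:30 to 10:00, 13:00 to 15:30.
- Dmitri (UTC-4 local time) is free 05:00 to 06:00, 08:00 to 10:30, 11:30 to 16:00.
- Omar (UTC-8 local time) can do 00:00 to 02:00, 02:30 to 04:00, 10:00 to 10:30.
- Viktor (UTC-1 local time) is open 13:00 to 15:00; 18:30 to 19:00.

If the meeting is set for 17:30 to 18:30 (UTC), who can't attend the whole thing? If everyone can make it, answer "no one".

Omar, Viktor, Wei

Wei in UTC: 09:30-10:30, 12:00-13:00, 14:00-14:30, 16:00-17:30 (add 1h to convert from UTC-1).
Pita in UTC: 10:30-12:00, 13:30-14:00, 17:00-19:30 (add 4h to convert from UTC-4).
Dmitri in UTC: 09:00-10:00, 12:00-14:30, 15:30-20:00 (add 4h to convert from UTC-4).
Omar in UTC: 08:00-10:00, 10:30-12:00, 18:00-18:30 (add 8h to convert from UTC-8).
Viktor in UTC: 14:00-16:00, 19:30-20:00 (add 1h to convert from UTC-1).
Wei: not fully free for 17:30-18:30. Pita: free for 17:30-18:30. Dmitri: free for 17:30-18:30. Omar: not fully free for 17:30-18:30. Viktor: not fully free for 17:30-18:30.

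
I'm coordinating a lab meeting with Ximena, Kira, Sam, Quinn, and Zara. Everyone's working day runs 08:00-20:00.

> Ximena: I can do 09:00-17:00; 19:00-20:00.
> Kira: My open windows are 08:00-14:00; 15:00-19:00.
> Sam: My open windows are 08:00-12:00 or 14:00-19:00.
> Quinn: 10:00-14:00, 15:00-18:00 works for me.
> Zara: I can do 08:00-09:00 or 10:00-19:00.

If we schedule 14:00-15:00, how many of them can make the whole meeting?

Ximena, Sam, and Zara can make the full 14:00-15:00 slot — that's 3.

3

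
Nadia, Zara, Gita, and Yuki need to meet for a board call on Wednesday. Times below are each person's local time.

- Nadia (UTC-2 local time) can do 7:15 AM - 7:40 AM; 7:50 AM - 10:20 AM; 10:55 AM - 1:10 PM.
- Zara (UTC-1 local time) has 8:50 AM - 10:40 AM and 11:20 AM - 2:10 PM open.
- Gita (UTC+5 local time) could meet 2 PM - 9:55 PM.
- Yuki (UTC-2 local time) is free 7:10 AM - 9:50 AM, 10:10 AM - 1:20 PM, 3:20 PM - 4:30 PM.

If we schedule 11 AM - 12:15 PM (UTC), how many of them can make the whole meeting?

2

Nadia in UTC: 09:15-09:40, 09:50-12:20, 12:55-15:10 (add 2h to convert from UTC-2).
Zara in UTC: 09:50-11:40, 12:20-15:10 (add 1h to convert from UTC-1).
Gita in UTC: 09:00-16:55 (subtract 5h to convert from UTC+5).
Yuki in UTC: 09:10-11:50, 12:10-15:20, 17:20-18:30 (add 2h to convert from UTC-2).
Nadia and Gita can make the full 11:00-12:15 slot — that's 2.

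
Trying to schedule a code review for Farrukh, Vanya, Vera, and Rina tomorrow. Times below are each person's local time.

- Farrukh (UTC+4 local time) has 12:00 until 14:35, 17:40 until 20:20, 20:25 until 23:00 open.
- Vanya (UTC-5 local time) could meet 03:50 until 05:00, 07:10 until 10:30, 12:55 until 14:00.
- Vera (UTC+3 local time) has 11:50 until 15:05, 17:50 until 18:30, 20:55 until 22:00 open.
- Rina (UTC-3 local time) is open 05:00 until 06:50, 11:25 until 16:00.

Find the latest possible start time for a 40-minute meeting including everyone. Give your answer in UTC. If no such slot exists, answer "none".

Farrukh in UTC: 08:00-10:35, 13:40-16:20, 16:25-19:00 (subtract 4h to convert from UTC+4).
Vanya in UTC: 08:50-10:00, 12:10-15:30, 17:55-19:00 (add 5h to convert from UTC-5).
Vera in UTC: 08:50-12:05, 14:50-15:30, 17:55-19:00 (subtract 3h to convert from UTC+3).
Rina in UTC: 08:00-09:50, 14:25-19:00 (add 3h to convert from UTC-3).
Farrukh ∩ Vanya: 08:50-10:00, 13:40-15:30, 17:55-19:00.
Farrukh ∩ Vanya ∩ Vera: 08:50-10:00, 14:50-15:30, 17:55-19:00.
Farrukh ∩ Vanya ∩ Vera ∩ Rina: 08:50-09:50, 14:50-15:30, 17:55-19:00.
So the common availability across everyone is 08:50-09:50, 14:50-15:30, 17:55-19:00.
The last common window of at least 40 minutes is 17:55-19:00; a 40-minute meeting can start as late as 18:20 and still end by 19:00.

18:20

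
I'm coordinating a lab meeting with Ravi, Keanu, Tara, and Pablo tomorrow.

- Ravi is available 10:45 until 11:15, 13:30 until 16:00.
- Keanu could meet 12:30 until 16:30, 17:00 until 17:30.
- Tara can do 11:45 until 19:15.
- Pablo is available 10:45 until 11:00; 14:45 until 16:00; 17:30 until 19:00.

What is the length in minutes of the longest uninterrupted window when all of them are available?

75

Ravi ∩ Keanu: 13:30-16:00.
Ravi ∩ Keanu ∩ Tara: 13:30-16:00.
Ravi ∩ Keanu ∩ Tara ∩ Pablo: 14:45-16:00.
Those are the intersection windows.
The longest is 14:45-16:00 at 75 minutes.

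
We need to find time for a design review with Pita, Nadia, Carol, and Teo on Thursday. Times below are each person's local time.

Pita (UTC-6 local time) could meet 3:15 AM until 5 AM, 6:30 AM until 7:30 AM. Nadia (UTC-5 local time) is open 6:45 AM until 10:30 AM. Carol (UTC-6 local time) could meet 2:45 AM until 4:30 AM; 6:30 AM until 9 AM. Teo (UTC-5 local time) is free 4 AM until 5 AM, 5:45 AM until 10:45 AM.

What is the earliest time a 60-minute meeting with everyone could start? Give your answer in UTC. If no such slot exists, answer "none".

12:30

Pita in UTC: 09:15-11:00, 12:30-13:30 (add 6h to convert from UTC-6).
Nadia in UTC: 11:45-15:30 (add 5h to convert from UTC-5).
Carol in UTC: 08:45-10:30, 12:30-15:00 (add 6h to convert from UTC-6).
Teo in UTC: 09:00-10:00, 10:45-15:45 (add 5h to convert from UTC-5).
Pita ∩ Nadia: 12:30-13:30.
Pita ∩ Nadia ∩ Carol: 12:30-13:30.
Pita ∩ Nadia ∩ Carol ∩ Teo: 12:30-13:30.
So the common availability across everyone is 12:30-13:30.
The first common window of at least 60 minutes is 12:30-13:30, so the earliest start is 12:30.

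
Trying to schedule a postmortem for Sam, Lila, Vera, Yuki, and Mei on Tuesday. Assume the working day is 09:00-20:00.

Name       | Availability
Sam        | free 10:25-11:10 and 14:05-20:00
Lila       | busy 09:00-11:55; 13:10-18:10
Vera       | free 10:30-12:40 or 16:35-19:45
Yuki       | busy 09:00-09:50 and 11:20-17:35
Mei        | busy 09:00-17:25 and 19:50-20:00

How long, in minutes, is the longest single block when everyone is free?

Sam free: 10:25-11:10, 14:05-20:00.
Lila free: 11:55-13:10, 18:10-20:00 (invert busy blocks within the working day).
Vera free: 10:30-12:40, 16:35-19:45.
Yuki free: 09:50-11:20, 17:35-20:00 (invert busy blocks within the working day).
Mei free: 17:25-19:50 (invert busy blocks within the working day).
Sam ∩ Lila: 18:10-20:00.
Sam ∩ Lila ∩ Vera: 18:10-19:45.
Sam ∩ Lila ∩ Vera ∩ Yuki: 18:10-19:45.
Sam ∩ Lila ∩ Vera ∩ Yuki ∩ Mei: 18:10-19:45.
So the common availability across everyone is 18:10-19:45.
The longest is 18:10-19:45 at 95 minutes.

95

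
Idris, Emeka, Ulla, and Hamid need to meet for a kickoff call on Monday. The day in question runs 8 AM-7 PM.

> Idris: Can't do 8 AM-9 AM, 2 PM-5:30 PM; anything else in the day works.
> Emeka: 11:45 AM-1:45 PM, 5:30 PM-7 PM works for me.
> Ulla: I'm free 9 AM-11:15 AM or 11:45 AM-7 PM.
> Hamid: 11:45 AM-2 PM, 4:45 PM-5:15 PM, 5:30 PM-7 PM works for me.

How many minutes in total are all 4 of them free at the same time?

210

Idris free: 09:00-14:00, 17:30-19:00 (invert busy blocks within the working day).
Emeka free: 11:45-13:45, 17:30-19:00.
Ulla free: 09:00-11:15, 11:45-19:00.
Hamid free: 11:45-14:00, 16:45-17:15, 17:30-19:00.
Idris ∩ Emeka: 11:45-13:45, 17:30-19:00.
Idris ∩ Emeka ∩ Ulla: 11:45-13:45, 17:30-19:00.
Idris ∩ Emeka ∩ Ulla ∩ Hamid: 11:45-13:45, 17:30-19:00.
Those are the intersection windows.
Summing the common windows: 120 + 90 = 210 minutes.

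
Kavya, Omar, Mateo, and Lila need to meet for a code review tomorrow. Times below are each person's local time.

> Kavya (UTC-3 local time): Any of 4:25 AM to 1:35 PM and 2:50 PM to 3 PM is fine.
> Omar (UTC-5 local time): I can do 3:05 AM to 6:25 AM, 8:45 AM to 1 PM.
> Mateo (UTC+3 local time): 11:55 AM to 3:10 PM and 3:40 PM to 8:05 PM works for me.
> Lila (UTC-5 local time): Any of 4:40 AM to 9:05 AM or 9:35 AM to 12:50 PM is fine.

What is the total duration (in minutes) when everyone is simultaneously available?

245

Kavya in UTC: 07:25-16:35, 17:50-18:00 (add 3h to convert from UTC-3).
Omar in UTC: 08:05-11:25, 13:45-18:00 (add 5h to convert from UTC-5).
Mateo in UTC: 08:55-12:10, 12:40-17:05 (subtract 3h to convert from UTC+3).
Lila in UTC: 09:40-14:05, 14:35-17:50 (add 5h to convert from UTC-5).
Kavya ∩ Omar: 08:05-11:25, 13:45-16:35, 17:50-18:00.
Kavya ∩ Omar ∩ Mateo: 08:55-11:25, 13:45-16:35.
Kavya ∩ Omar ∩ Mateo ∩ Lila: 09:40-11:25, 13:45-14:05, 14:35-16:35.
Summing the common windows: 105 + 20 + 120 = 245 minutes.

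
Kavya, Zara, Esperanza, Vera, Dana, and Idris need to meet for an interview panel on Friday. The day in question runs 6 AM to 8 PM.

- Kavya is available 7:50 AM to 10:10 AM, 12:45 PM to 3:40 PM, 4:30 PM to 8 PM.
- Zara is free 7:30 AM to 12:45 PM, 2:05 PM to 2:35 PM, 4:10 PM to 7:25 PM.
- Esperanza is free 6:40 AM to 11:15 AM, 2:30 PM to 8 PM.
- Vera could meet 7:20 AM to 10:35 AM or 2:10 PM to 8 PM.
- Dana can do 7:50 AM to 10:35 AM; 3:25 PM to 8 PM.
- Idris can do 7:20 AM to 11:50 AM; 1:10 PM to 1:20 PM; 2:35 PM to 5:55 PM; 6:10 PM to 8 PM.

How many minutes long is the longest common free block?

140

Kavya ∩ Zara: 07:50-10:10, 14:05-14:35, 16:30-19:25.
Kavya ∩ Zara ∩ Esperanza: 07:50-10:10, 14:30-14:35, 16:30-19:25.
Kavya ∩ Zara ∩ Esperanza ∩ Vera: 07:50-10:10, 14:30-14:35, 16:30-19:25.
Kavya ∩ Zara ∩ Esperanza ∩ Vera ∩ Dana: 07:50-10:10, 16:30-19:25.
Kavya ∩ Zara ∩ Esperanza ∩ Vera ∩ Dana ∩ Idris: 07:50-10:10, 16:30-17:55, 18:10-19:25.
The longest is 07:50-10:10 at 140 minutes.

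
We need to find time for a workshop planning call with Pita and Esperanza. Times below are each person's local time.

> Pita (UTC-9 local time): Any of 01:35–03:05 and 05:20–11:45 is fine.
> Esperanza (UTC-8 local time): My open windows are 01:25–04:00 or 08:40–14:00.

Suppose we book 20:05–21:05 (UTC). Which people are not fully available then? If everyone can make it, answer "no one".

Pita

Pita in UTC: 10:35-12:05, 14:20-20:45 (add 9h to convert from UTC-9).
Esperanza in UTC: 09:25-12:00, 16:40-22:00 (add 8h to convert from UTC-8).
Pita: not fully free for 20:05-21:05. Esperanza: free for 20:05-21:05.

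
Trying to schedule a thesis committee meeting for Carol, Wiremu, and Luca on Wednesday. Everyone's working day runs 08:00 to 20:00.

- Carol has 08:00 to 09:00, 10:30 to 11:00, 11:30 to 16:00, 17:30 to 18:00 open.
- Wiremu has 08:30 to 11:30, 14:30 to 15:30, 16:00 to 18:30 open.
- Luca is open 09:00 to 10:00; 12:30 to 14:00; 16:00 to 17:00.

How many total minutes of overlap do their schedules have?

0

Carol ∩ Wiremu: 08:30-09:00, 10:30-11:00, 14:30-15:30, 17:30-18:00.
Carol ∩ Wiremu ∩ Luca: ∅.
There is no time when everyone is free.
There is no common window, so the total is 0 minutes.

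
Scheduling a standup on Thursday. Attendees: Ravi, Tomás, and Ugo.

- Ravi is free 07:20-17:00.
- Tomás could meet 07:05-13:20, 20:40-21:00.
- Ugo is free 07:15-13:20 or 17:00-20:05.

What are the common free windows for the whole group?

07:20-13:20

Ravi ∩ Tomás: 07:20-13:20.
Ravi ∩ Tomás ∩ Ugo: 07:20-13:20.
So the common availability across everyone is 07:20-13:20.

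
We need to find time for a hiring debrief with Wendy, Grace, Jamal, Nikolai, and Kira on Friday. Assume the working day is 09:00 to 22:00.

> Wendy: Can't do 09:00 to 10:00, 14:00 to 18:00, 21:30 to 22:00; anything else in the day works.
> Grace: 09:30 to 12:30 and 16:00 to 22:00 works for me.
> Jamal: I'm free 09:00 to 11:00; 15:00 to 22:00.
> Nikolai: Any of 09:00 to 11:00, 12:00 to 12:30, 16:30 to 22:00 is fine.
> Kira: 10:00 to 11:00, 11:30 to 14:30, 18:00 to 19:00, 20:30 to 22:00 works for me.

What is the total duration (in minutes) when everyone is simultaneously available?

Wendy free: 10:00-14:00, 18:00-21:30 (invert busy blocks within the working day).
Grace free: 09:30-12:30, 16:00-22:00.
Jamal free: 09:00-11:00, 15:00-22:00.
Nikolai free: 09:00-11:00, 12:00-12:30, 16:30-22:00.
Kira free: 10:00-11:00, 11:30-14:30, 18:00-19:00, 20:30-22:00.
Wendy ∩ Grace: 10:00-12:30, 18:00-21:30.
Wendy ∩ Grace ∩ Jamal: 10:00-11:00, 18:00-21:30.
Wendy ∩ Grace ∩ Jamal ∩ Nikolai: 10:00-11:00, 18:00-21:30.
Wendy ∩ Grace ∩ Jamal ∩ Nikolai ∩ Kira: 10:00-11:00, 18:00-19:00, 20:30-21:30.
So the common availability across everyone is 10:00-11:00, 18:00-19:00, 20:30-21:30.
Summing the common windows: 60 + 60 + 60 = 180 minutes.

180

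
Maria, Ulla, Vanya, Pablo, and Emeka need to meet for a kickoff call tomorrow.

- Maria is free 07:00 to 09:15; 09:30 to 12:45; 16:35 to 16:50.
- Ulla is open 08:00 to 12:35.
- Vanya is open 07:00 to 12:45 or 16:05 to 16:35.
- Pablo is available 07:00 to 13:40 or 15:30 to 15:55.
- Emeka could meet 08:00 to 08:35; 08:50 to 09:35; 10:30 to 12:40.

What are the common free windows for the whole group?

08:00-08:35, 08:50-09:15, 09:30-09:35, 10:30-12:35

Maria ∩ Ulla: 08:00-09:15, 09:30-12:35.
Maria ∩ Ulla ∩ Vanya: 08:00-09:15, 09:30-12:35.
Maria ∩ Ulla ∩ Vanya ∩ Pablo: 08:00-09:15, 09:30-12:35.
Maria ∩ Ulla ∩ Vanya ∩ Pablo ∩ Emeka: 08:00-08:35, 08:50-09:15, 09:30-09:35, 10:30-12:35.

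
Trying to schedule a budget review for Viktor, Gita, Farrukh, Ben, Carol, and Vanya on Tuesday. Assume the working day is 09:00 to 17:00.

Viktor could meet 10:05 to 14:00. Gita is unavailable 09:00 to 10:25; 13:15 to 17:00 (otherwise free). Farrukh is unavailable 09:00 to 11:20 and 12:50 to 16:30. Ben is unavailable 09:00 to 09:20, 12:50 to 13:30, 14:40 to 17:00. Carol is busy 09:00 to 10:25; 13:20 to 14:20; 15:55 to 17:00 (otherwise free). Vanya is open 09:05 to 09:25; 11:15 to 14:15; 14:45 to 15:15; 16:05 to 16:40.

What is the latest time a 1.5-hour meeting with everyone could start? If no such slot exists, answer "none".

Viktor free: 10:05-14:00.
Gita free: 10:25-13:15 (invert busy blocks within the working day).
Farrukh free: 11:20-12:50, 16:30-17:00 (invert busy blocks within the working day).
Ben free: 09:20-12:50, 13:30-14:40 (invert busy blocks within the working day).
Carol free: 10:25-13:20, 14:20-15:55 (invert busy blocks within the working day).
Vanya free: 09:05-09:25, 11:15-14:15, 14:45-15:15, 16:05-16:40.
Viktor ∩ Gita: 10:25-13:15.
Viktor ∩ Gita ∩ Farrukh: 11:20-12:50.
Viktor ∩ Gita ∩ Farrukh ∩ Ben: 11:20-12:50.
Viktor ∩ Gita ∩ Farrukh ∩ Ben ∩ Carol: 11:20-12:50.
Viktor ∩ Gita ∩ Farrukh ∩ Ben ∩ Carol ∩ Vanya: 11:20-12:50.
The last common window of at least 90 minutes is 11:20-12:50; a 90-minute meeting can start as late as 11:20 and still end by 12:50.

11:20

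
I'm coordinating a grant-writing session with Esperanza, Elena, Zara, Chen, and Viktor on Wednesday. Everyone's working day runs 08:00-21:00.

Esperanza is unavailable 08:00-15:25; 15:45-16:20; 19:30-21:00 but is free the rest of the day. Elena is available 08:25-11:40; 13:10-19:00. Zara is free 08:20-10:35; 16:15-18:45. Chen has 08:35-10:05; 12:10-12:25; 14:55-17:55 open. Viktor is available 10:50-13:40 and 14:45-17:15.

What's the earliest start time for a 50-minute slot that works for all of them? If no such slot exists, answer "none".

Esperanza free: 15:25-15:45, 16:20-19:30 (invert busy blocks within the working day).
Elena free: 08:25-11:40, 13:10-19:00.
Zara free: 08:20-10:35, 16:15-18:45.
Chen free: 08:35-10:05, 12:10-12:25, 14:55-17:55.
Viktor free: 10:50-13:40, 14:45-17:15.
Esperanza ∩ Elena: 15:25-15:45, 16:20-19:00.
Esperanza ∩ Elena ∩ Zara: 16:20-18:45.
Esperanza ∩ Elena ∩ Zara ∩ Chen: 16:20-17:55.
Esperanza ∩ Elena ∩ Zara ∩ Chen ∩ Viktor: 16:20-17:15.
The first common window of at least 50 minutes is 16:20-17:15, so the earliest start is 16:20.

16:20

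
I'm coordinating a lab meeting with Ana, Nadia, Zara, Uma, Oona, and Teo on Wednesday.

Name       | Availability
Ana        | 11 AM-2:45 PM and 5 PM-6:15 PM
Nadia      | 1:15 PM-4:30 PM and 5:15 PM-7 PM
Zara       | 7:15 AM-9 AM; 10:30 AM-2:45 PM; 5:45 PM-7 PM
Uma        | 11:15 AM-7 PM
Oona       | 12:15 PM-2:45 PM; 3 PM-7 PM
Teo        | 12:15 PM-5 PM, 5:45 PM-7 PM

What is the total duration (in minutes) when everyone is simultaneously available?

120

Ana ∩ Nadia: 13:15-14:45, 17:15-18:15.
Ana ∩ Nadia ∩ Zara: 13:15-14:45, 17:45-18:15.
Ana ∩ Nadia ∩ Zara ∩ Uma: 13:15-14:45, 17:45-18:15.
Ana ∩ Nadia ∩ Zara ∩ Uma ∩ Oona: 13:15-14:45, 17:45-18:15.
Ana ∩ Nadia ∩ Zara ∩ Uma ∩ Oona ∩ Teo: 13:15-14:45, 17:45-18:15.
Summing the common windows: 90 + 30 = 120 minutes.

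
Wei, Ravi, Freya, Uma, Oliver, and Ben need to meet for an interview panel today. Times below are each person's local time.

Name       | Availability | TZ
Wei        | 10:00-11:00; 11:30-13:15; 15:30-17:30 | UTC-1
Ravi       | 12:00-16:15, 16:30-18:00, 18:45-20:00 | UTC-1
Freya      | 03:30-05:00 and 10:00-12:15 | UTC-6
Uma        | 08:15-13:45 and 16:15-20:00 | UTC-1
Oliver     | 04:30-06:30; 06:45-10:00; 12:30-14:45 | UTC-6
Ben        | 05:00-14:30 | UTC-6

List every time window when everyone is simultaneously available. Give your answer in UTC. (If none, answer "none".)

none

Wei in UTC: 11:00-12:00, 12:30-14:15, 16:30-18:30 (add 1h to convert from UTC-1).
Ravi in UTC: 13:00-17:15, 17:30-19:00, 19:45-21:00 (add 1h to convert from UTC-1).
Freya in UTC: 09:30-11:00, 16:00-18:15 (add 6h to convert from UTC-6).
Uma in UTC: 09:15-14:45, 17:15-21:00 (add 1h to convert from UTC-1).
Oliver in UTC: 10:30-12:30, 12:45-16:00, 18:30-20:45 (add 6h to convert from UTC-6).
Ben in UTC: 11:00-20:30 (add 6h to convert from UTC-6).
Wei ∩ Ravi: 13:00-14:15, 16:30-17:15, 17:30-18:30.
Wei ∩ Ravi ∩ Freya: 16:30-17:15, 17:30-18:15.
Wei ∩ Ravi ∩ Freya ∩ Uma: 17:30-18:15.
Wei ∩ Ravi ∩ Freya ∩ Uma ∩ Oliver: ∅.
Wei ∩ Ravi ∩ Freya ∩ Uma ∩ Oliver ∩ Ben: ∅.
There is no time when everyone is free.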